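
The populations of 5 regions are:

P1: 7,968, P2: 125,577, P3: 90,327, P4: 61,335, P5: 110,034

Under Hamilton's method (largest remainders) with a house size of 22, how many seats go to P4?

Standard divisor: 395241 ÷ 22 ≈ 17965.5.
Standard quotas: P1 0.4435, P2 6.9899, P3 5.0278, P4 3.4140, P5 6.1247.
Lower quotas: P1 0, P2 6, P3 5, P4 3, P5 6 (sum 20, leaving 2 seats).
Remainders in descending order: P2 0.9899, P1 0.4435, P4 0.4140, P5 0.1247, P3 0.0278.
The surplus seats go to P2, P1.
P4 receives 3.

3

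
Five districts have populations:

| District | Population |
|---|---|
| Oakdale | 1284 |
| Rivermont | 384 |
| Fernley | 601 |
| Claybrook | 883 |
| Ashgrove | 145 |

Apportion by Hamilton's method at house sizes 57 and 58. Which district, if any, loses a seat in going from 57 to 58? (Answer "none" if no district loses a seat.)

Ashgrove

At 57 seats: Oakdale 22, Rivermont 7, Fernley 10, Claybrook 15, Ashgrove 3.
At 58 seats: Oakdale 23, Rivermont 7, Fernley 11, Claybrook 15, Ashgrove 2.
Ashgrove drops from 3 to 2.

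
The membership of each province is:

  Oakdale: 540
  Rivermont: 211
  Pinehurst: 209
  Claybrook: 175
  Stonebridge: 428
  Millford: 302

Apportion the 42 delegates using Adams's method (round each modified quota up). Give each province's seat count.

Standard divisor 1865/42 ≈ 44.405; standard quotas: Oakdale 12.161, Rivermont 4.752, Pinehurst 4.707, Claybrook 3.941, Stonebridge 9.639, Millford 6.801.
Rounding up gives 13, 5, 5, 4, 10, 7 = 44 seats, so the divisor must be adjusted.
With modified divisor 48: modified quotas Oakdale 11.250, Rivermont 4.396, Pinehurst 4.354, Claybrook 3.646, Stonebridge 8.917, Millford 6.292.
Rounding up: Oakdale 12, Rivermont 5, Pinehurst 5, Claybrook 4, Stonebridge 9, Millford 7 (total 42).

Oakdale 12, Rivermont 5, Pinehurst 5, Claybrook 4, Stonebridge 9, Millford 7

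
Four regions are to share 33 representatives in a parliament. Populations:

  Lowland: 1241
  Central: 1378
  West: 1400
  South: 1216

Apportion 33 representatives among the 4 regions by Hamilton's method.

Lowland=8, Central=9, West=9, South=7

Total 5235; standard divisor 5235/33 ≈ 158.636.
Standard quotas: Lowland 7.823, Central 8.687, West 8.825, South 7.665.
Lower quotas: Lowland 7, Central 8, West 8, South 7 (sum 30, leaving 3 seats).
Remainders in descending order: West 0.825, Lowland 0.823, Central 0.687, South 0.665.
Largest remainders: West, Lowland, Central receive the extra seats.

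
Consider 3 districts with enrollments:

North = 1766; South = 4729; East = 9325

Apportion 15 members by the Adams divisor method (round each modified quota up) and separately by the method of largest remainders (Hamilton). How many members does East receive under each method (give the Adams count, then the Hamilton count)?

Adams: North 2, South 5, East 8.
Hamilton: North 2, South 4, East 9.
East gets 8 under Adams and 9 under Hamilton.

8 and 9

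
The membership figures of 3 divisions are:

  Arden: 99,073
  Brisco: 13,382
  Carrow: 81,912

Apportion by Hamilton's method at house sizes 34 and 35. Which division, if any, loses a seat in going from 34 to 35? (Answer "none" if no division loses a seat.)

Brisco

At 34 seats: Arden 17, Brisco 3, Carrow 14.
At 35 seats: Arden 18, Brisco 2, Carrow 15.
Brisco drops from 3 to 2.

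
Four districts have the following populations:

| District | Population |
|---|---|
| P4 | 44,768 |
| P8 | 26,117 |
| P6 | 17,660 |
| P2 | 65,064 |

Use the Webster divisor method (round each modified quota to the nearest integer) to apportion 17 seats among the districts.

Standard divisor 153609/17 ≈ 9035.824; standard quotas: P4 4.955, P8 2.890, P6 1.954, P2 7.201.
Rounding to the nearest integer gives P4 5, P8 3, P6 2, P2 7 — total 17, matching the house size, so no adjustment is needed.

P4 5, P8 3, P6 2, P2 7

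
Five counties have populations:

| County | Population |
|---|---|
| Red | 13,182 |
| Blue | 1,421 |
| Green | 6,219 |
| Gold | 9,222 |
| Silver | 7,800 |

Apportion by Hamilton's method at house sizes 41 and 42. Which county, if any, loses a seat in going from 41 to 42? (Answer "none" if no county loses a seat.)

Blue

At 41 seats: Red 14, Blue 2, Green 7, Gold 10, Silver 8.
At 42 seats: Red 15, Blue 1, Green 7, Gold 10, Silver 9.
Blue drops from 2 to 1.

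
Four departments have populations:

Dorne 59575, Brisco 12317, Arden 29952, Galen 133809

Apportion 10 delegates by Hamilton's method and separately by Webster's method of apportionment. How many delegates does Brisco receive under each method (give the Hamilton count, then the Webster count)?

Hamilton: Dorne 3, Brisco 0, Arden 1, Galen 6.
Webster: Dorne 2, Brisco 1, Arden 1, Galen 6.
Brisco gets 0 under Hamilton and 1 under Webster.

0 and 1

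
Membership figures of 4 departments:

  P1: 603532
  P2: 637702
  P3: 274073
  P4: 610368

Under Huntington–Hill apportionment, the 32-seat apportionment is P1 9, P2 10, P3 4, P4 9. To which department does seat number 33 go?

Priority for the next seat is population ÷ (√(s·(s+1))).
Priorities: P1 63617.859, P2 60802.500, P3 61284.586, P4 64338.436.
Highest priority: P4.

P4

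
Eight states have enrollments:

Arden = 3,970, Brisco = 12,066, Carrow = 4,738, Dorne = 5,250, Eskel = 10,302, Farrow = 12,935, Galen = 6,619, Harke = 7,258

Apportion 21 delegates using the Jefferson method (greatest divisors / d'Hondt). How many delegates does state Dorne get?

2

Standard divisor 63138/21 ≈ 3006.571; standard quotas: Arden 1.320, Brisco 4.013, Carrow 1.576, Dorne 1.746, Eskel 3.426, Farrow 4.302, Galen 2.202, Harke 2.414.
Rounding down gives 1, 4, 1, 1, 3, 4, 2, 2 = 18 seats, so the divisor must be adjusted.
With modified divisor 2500: modified quotas Arden 1.588, Brisco 4.826, Carrow 1.895, Dorne 2.100, Eskel 4.121, Farrow 5.174, Galen 2.648, Harke 2.903.
Rounding down: Arden 1, Brisco 4, Carrow 1, Dorne 2, Eskel 4, Farrow 5, Galen 2, Harke 2 (total 21).
Dorne receives 2.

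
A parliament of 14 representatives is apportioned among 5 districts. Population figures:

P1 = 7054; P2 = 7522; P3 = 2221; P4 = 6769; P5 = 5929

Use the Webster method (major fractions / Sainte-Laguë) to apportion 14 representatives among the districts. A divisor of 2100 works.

With modified divisor 2100: modified quotas P1 3.359, P2 3.582, P3 1.058, P4 3.223, P5 2.823.
Rounding to the nearest integer: P1 3, P2 4, P3 1, P4 3, P5 3 (total 14).

P1 3; P2 4; P3 1; P4 3; P5 3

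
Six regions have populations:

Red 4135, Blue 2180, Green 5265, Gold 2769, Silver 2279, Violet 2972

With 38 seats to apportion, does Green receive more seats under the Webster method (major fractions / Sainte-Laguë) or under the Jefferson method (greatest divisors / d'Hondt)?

Jefferson

Webster: Red 8, Blue 4, Green 10, Gold 5, Silver 5, Violet 6.
Jefferson: Red 8, Blue 4, Green 11, Gold 5, Silver 4, Violet 6.
Green gets 10 under Webster and 11 under Jefferson.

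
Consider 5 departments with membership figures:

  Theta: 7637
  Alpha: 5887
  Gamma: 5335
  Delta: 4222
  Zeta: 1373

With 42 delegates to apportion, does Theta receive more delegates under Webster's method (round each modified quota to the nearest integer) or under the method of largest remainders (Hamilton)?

Webster

Webster: Theta 14, Alpha 10, Gamma 9, Delta 7, Zeta 2.
Hamilton: Theta 13, Alpha 10, Gamma 9, Delta 7, Zeta 3.
Theta gets 14 under Webster and 13 under Hamilton.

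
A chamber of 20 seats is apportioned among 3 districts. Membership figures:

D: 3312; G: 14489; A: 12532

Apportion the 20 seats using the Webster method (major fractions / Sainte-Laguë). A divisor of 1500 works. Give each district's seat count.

D 2; G 10; A 8

With modified divisor 1500: modified quotas D 2.208, G 9.659, A 8.355.
Rounding to the nearest integer: D 2, G 10, A 8 (total 20).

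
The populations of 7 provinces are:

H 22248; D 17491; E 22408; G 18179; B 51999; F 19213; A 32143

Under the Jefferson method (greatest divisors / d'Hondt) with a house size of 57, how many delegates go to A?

Standard divisor 183681/57 ≈ 3222.474; standard quotas: H 6.904, D 5.428, E 6.954, G 5.641, B 16.136, F 5.962, A 9.975.
Rounding down gives 6, 5, 6, 5, 16, 5, 9 = 52 seats, so the divisor must be adjusted.
With modified divisor 3040: modified quotas H 7.318, D 5.754, E 7.371, G 5.980, B 17.105, F 6.320, A 10.573.
Rounding down: H 7, D 5, E 7, G 5, B 17, F 6, A 10 (total 57).
A receives 10.

10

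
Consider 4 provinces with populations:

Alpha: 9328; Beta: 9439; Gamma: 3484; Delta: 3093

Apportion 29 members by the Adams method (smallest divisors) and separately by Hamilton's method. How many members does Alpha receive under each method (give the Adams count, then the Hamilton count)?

Adams: Alpha 10, Beta 11, Gamma 4, Delta 4.
Hamilton: Alpha 11, Beta 11, Gamma 4, Delta 3.
Alpha gets 10 under Adams and 11 under Hamilton.

10 and 11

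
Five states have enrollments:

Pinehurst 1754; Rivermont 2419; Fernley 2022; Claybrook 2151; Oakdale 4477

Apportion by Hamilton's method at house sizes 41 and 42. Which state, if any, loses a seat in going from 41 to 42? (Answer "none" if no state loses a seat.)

At 41 seats: Pinehurst 6, Rivermont 8, Fernley 6, Claybrook 7, Oakdale 14.
At 42 seats: Pinehurst 6, Rivermont 8, Fernley 6, Claybrook 7, Oakdale 15.
No state's allocation decreased.

none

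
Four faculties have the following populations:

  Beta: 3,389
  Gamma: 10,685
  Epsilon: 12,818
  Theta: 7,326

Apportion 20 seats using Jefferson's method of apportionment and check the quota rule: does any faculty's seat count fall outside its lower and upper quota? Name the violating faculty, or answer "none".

none

Standard quotas: Beta 1.981, Gamma 6.245, Epsilon 7.492, Theta 4.282.
Jefferson allocation: Beta 2, Gamma 6, Epsilon 8, Theta 4.
Every allocation lies between the lower and upper quota.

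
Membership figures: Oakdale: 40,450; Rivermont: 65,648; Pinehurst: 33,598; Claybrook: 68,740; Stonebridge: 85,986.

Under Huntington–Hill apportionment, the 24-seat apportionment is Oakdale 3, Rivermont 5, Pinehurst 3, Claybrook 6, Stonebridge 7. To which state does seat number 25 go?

Rivermont

Priority for the next seat is population ÷ (√(s·(s+1))).
Priorities: Oakdale 11676.909, Rivermont 11985.630, Pinehurst 9698.907, Claybrook 10606.812, Stonebridge 11490.363.
Highest priority: Rivermont.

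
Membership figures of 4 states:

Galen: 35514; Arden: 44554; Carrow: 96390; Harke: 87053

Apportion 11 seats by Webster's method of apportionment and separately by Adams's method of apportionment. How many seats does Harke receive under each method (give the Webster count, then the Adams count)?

4 and 3

Webster: Galen 1, Arden 2, Carrow 4, Harke 4.
Adams: Galen 2, Arden 2, Carrow 4, Harke 3.
Harke gets 4 under Webster and 3 under Adams.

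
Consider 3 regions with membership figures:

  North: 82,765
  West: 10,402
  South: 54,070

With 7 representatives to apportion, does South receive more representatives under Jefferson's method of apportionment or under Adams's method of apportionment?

Jefferson

Jefferson: North 4, West 0, South 3.
Adams: North 4, West 1, South 2.
South gets 3 under Jefferson and 2 under Adams.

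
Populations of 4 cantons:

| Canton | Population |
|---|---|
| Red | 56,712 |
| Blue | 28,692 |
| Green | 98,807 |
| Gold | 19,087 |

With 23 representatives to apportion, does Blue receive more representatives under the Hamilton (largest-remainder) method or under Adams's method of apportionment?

Hamilton: Red 7, Blue 3, Green 11, Gold 2.
Adams: Red 6, Blue 4, Green 11, Gold 2.
Blue gets 3 under Hamilton and 4 under Adams.

Adams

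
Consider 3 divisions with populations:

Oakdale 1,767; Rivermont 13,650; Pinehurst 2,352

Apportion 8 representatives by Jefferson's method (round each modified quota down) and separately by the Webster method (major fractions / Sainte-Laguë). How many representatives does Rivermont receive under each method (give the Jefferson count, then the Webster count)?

7 and 6

Jefferson: Oakdale 0, Rivermont 7, Pinehurst 1.
Webster: Oakdale 1, Rivermont 6, Pinehurst 1.
Rivermont gets 7 under Jefferson and 6 under Webster.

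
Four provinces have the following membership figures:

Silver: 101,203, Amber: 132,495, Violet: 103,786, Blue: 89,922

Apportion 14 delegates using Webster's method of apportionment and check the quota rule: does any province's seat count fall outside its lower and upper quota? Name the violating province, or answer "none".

none

Standard quotas: Silver 3.315, Amber 4.340, Violet 3.400, Blue 2.945.
Webster allocation: Silver 3, Amber 4, Violet 4, Blue 3.
Every allocation lies between the lower and upper quota.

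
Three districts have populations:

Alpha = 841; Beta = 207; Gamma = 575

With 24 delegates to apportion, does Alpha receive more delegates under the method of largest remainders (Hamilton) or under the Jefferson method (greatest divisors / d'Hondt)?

Hamilton: Alpha 12, Beta 3, Gamma 9.
Jefferson: Alpha 13, Beta 3, Gamma 8.
Alpha gets 12 under Hamilton and 13 under Jefferson.

Jefferson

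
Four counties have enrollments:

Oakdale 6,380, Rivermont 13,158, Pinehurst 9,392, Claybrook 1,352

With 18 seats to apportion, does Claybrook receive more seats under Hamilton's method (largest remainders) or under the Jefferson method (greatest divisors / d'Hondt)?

Hamilton

Hamilton: Oakdale 4, Rivermont 8, Pinehurst 5, Claybrook 1.
Jefferson: Oakdale 4, Rivermont 8, Pinehurst 6, Claybrook 0.
Claybrook gets 1 under Hamilton and 0 under Jefferson.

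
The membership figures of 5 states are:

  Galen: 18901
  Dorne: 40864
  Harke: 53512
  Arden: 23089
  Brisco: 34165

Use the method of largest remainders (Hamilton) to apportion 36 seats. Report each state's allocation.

Standard divisor: 170531 ÷ 36 ≈ 4736.972.
Standard quotas: Galen 3.9901, Dorne 8.6266, Harke 11.2967, Arden 4.8742, Brisco 7.2124.
Lower quotas: Galen 3, Dorne 8, Harke 11, Arden 4, Brisco 7 (sum 33, leaving 3 seats).
Remainders in descending order: Galen 0.9901, Arden 0.8742, Dorne 0.6266, Harke 0.2967, Brisco 0.2124.
Largest remainders: Galen, Arden, Dorne receive the extra seats.

Galen 4, Dorne 9, Harke 11, Arden 5, Brisco 7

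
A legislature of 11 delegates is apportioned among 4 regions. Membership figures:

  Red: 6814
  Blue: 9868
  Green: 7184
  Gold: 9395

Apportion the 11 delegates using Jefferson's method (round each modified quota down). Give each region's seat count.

Standard divisor 33261/11 ≈ 3023.727; standard quotas: Red 2.254, Blue 3.264, Green 2.376, Gold 3.107.
Rounding down gives 2, 3, 2, 3 = 10 seats, so the divisor must be adjusted.
With modified divisor 2430: modified quotas Red 2.804, Blue 4.061, Green 2.956, Gold 3.866.
Rounding down: Red 2, Blue 4, Green 2, Gold 3 (total 11).

Red=2, Blue=4, Green=2, Gold=3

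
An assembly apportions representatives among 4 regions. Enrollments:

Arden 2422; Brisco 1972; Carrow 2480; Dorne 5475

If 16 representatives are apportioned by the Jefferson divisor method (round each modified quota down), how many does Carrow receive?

3

Standard divisor 12349/16 ≈ 771.812; standard quotas: Arden 3.138, Brisco 2.555, Carrow 3.213, Dorne 7.094.
Rounding down gives 3, 2, 3, 7 = 15 seats, so the divisor must be adjusted.
With modified divisor 670: modified quotas Arden 3.615, Brisco 2.943, Carrow 3.701, Dorne 8.172.
Rounding down: Arden 3, Brisco 2, Carrow 3, Dorne 8 (total 16).
Carrow receives 3.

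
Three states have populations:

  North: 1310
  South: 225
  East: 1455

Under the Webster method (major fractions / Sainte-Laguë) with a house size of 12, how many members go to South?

1

Standard divisor 2990/12 ≈ 249.167; standard quotas: North 5.258, South 0.903, East 5.839.
Rounding to the nearest integer gives North 5, South 1, East 6 — total 12, matching the house size, so no adjustment is needed.
South receives 1.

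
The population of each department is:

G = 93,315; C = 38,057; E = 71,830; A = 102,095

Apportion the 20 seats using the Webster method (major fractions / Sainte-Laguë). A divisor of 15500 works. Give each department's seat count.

G 6, C 2, E 5, A 7

With modified divisor 15500: modified quotas G 6.020, C 2.455, E 4.634, A 6.587.
Rounding to the nearest integer: G 6, C 2, E 5, A 7 (total 20).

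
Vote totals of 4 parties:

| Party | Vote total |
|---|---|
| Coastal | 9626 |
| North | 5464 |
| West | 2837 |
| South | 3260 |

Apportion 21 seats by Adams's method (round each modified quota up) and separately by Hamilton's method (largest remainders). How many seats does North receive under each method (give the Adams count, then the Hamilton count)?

6 and 5

Adams: Coastal 9, North 6, West 3, South 3.
Hamilton: Coastal 10, North 5, West 3, South 3.
North gets 6 under Adams and 5 under Hamilton.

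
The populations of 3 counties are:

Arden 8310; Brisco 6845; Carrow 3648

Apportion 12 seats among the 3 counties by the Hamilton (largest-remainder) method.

The standard divisor is 18803/12 ≈ 1566.917.
Standard quotas: Arden 5.3034, Brisco 4.3685, Carrow 2.3281.
Lower quotas: Arden 5, Brisco 4, Carrow 2 (sum 11, leaving 1 seat).
Remainders in descending order: Brisco 0.3685, Carrow 0.3281, Arden 0.3034.
Largest remainder: Brisco receives the extra seat.

Arden 5, Brisco 5, Carrow 2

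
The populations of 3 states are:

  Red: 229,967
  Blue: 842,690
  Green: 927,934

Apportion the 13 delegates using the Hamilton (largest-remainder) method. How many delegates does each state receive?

The standard divisor is 2000591/13 ≈ 153891.615.
Standard quotas: Red 1.4943, Blue 5.4759, Green 6.0298.
Lower quotas: Red 1, Blue 5, Green 6 (sum 12, leaving 1 seat).
Remainders in descending order: Red 0.4943, Blue 0.4759, Green 0.0298.
Largest remainder: Red receives the extra seat.

Red 2, Blue 5, Green 6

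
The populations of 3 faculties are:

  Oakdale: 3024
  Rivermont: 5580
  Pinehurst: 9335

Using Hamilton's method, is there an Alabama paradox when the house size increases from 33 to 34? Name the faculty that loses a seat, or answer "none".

At 33 seats: Oakdale 6, Rivermont 10, Pinehurst 17.
At 34 seats: Oakdale 6, Rivermont 10, Pinehurst 18.
No faculty's allocation decreased.

none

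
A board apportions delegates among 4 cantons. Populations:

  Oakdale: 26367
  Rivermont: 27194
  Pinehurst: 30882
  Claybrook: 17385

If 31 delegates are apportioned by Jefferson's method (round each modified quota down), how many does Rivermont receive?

Standard divisor 101828/31 ≈ 3284.774; standard quotas: Oakdale 8.027, Rivermont 8.279, Pinehurst 9.402, Claybrook 5.293.
Rounding down gives 8, 8, 9, 5 = 30 seats, so the divisor must be adjusted.
With modified divisor 3050: modified quotas Oakdale 8.645, Rivermont 8.916, Pinehurst 10.125, Claybrook 5.700.
Rounding down: Oakdale 8, Rivermont 8, Pinehurst 10, Claybrook 5 (total 31).
Rivermont receives 8.

8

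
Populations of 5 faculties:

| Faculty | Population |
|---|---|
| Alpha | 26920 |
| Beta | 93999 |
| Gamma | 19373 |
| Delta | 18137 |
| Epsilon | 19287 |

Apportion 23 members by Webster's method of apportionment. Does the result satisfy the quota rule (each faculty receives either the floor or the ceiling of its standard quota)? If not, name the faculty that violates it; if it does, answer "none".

Standard quotas: Alpha 3.484, Beta 12.165, Gamma 2.507, Delta 2.347, Epsilon 2.496.
Webster allocation: Alpha 3, Beta 12, Gamma 3, Delta 2, Epsilon 3.
Every allocation lies between the lower and upper quota.

none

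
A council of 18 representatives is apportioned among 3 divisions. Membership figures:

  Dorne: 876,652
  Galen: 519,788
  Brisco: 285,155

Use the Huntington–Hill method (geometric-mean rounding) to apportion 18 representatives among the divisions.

Dorne 9; Galen 6; Brisco 3

With divisor 93654: modified quotas Dorne 9.361, Galen 5.550, Brisco 3.045.
Geometric-mean thresholds: Dorne √(9·10)=9.487, Galen √(5·6)=5.477, Brisco √(3·4)=3.464.
Each quota rounded against its threshold gives Dorne 9, Galen 6, Brisco 3 (total 18).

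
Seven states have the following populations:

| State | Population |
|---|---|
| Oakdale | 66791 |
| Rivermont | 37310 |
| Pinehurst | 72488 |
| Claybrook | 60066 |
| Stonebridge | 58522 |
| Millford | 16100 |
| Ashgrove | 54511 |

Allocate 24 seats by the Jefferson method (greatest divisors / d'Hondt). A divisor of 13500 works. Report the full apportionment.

With modified divisor 13500: modified quotas Oakdale 4.947, Rivermont 2.764, Pinehurst 5.369, Claybrook 4.449, Stonebridge 4.335, Millford 1.193, Ashgrove 4.038.
Rounding down: Oakdale 4, Rivermont 2, Pinehurst 5, Claybrook 4, Stonebridge 4, Millford 1, Ashgrove 4 (total 24).

Oakdale 4, Rivermont 2, Pinehurst 5, Claybrook 4, Stonebridge 4, Millford 1, Ashgrove 4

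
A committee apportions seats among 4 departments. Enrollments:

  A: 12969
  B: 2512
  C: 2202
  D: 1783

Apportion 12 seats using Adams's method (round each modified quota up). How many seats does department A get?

7

Standard divisor 19466/12 ≈ 1622.167; standard quotas: A 7.995, B 1.549, C 1.357, D 1.099.
Rounding up gives 8, 2, 2, 2 = 14 seats, so the divisor must be adjusted.
With modified divisor 2000: modified quotas A 6.484, B 1.256, C 1.101, D 0.891.
Rounding up: A 7, B 2, C 2, D 1 (total 12).
A receives 7.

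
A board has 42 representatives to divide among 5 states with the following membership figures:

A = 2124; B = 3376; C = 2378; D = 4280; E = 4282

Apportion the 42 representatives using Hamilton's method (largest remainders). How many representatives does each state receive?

A 5, B 9, C 6, D 11, E 11

Total 16440; standard divisor 16440/42 ≈ 391.429.
Standard quotas: A 5.426, B 8.625, C 6.075, D 10.934, E 10.939.
Lower quotas: A 5, B 8, C 6, D 10, E 10 (sum 39, leaving 3 seats).
Remainders in descending order: E 0.939, D 0.934, B 0.625, A 0.426, C 0.075.
The surplus seats go to E, D, B.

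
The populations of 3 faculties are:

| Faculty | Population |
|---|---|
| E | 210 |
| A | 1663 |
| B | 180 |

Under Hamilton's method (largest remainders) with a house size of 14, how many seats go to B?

The standard divisor is 2053/14 ≈ 146.643.
Standard quotas: E 1.432, A 11.340, B 1.227.
Lower quotas: E 1, A 11, B 1 (sum 13, leaving 1 seat).
Remainders in descending order: E 0.432, A 0.340, B 0.227.
Largest remainder: E receives the extra seat.
B receives 1.

1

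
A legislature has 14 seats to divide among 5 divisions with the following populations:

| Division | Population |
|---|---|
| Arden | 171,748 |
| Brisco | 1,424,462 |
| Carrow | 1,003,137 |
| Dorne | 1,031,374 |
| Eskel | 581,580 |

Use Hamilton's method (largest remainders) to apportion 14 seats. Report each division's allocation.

Total 4212301; standard divisor 4212301/14 ≈ 300878.643.
Standard quotas: Arden 0.5708, Brisco 4.7343, Carrow 3.3340, Dorne 3.4279, Eskel 1.9329.
Lower quotas: Arden 0, Brisco 4, Carrow 3, Dorne 3, Eskel 1 (sum 11, leaving 3 seats).
Remainders in descending order: Eskel 0.9329, Brisco 0.7343, Arden 0.5708, Dorne 0.4279, Carrow 0.3340.
Largest remainders: Eskel, Brisco, Arden receive the extra seats.

Arden 1, Brisco 5, Carrow 3, Dorne 3, Eskel 2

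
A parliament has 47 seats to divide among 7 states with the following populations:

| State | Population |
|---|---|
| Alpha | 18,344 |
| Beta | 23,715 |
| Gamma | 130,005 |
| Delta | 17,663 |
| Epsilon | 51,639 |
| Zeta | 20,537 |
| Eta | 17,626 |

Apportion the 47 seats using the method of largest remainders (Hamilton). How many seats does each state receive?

The standard divisor is 279529/47 ≈ 5947.426.
Standard quotas: Alpha 3.0844, Beta 3.9874, Gamma 21.8590, Delta 2.9699, Epsilon 8.6826, Zeta 3.4531, Eta 2.9636.
Lower quotas: Alpha 3, Beta 3, Gamma 21, Delta 2, Epsilon 8, Zeta 3, Eta 2 (sum 42, leaving 5 seats).
Remainders in descending order: Beta 0.9874, Delta 0.9699, Eta 0.9636, Gamma 0.8590, Epsilon 0.6826, Zeta 0.4531, Alpha 0.0844.
Largest remainders: Beta, Delta, Eta, Gamma, Epsilon receive the extra seats.

Alpha 3, Beta 4, Gamma 22, Delta 3, Epsilon 9, Zeta 3, Eta 3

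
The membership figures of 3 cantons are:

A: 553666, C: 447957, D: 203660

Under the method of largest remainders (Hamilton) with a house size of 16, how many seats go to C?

The standard divisor is 1205283/16 ≈ 75330.188.
Standard quotas: A 7.3499, C 5.9466, D 2.7036.
Lower quotas: A 7, C 5, D 2 (sum 14, leaving 2 seats).
Remainders in descending order: C 0.9466, D 0.7036, A 0.3499.
Largest remainders: C, D receive the extra seats.
C receives 6.

6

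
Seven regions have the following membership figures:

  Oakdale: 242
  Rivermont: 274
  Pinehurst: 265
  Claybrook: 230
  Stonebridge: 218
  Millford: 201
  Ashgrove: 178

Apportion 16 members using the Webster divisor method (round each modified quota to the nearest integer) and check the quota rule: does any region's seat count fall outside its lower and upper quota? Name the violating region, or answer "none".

none

Standard quotas: Oakdale 2.408, Rivermont 2.726, Pinehurst 2.637, Claybrook 2.289, Stonebridge 2.169, Millford 2.000, Ashgrove 1.771.
Webster allocation: Oakdale 2, Rivermont 3, Pinehurst 3, Claybrook 2, Stonebridge 2, Millford 2, Ashgrove 2.
Every allocation lies between the lower and upper quota.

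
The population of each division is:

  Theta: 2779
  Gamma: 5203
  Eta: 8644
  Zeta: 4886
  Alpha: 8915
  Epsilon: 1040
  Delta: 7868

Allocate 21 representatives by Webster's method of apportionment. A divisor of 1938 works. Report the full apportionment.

Theta 1, Gamma 3, Eta 4, Zeta 3, Alpha 5, Epsilon 1, Delta 4

With modified divisor 1938: modified quotas Theta 1.434, Gamma 2.685, Eta 4.460, Zeta 2.521, Alpha 4.600, Epsilon 0.537, Delta 4.060.
Rounding to the nearest integer: Theta 1, Gamma 3, Eta 4, Zeta 3, Alpha 5, Epsilon 1, Delta 4 (total 21).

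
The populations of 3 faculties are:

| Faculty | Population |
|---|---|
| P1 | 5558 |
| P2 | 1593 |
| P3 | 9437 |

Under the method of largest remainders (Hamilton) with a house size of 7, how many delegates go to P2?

1

Total 16588; standard divisor 16588/7 ≈ 2369.714.
Standard quotas: P1 2.3454, P2 0.6722, P3 3.9823.
Lower quotas: P1 2, P2 0, P3 3 (sum 5, leaving 2 seats).
Remainders in descending order: P3 0.9823, P2 0.6722, P1 0.3454.
Largest remainders: P3, P2 receive the extra seats.
P2 receives 1.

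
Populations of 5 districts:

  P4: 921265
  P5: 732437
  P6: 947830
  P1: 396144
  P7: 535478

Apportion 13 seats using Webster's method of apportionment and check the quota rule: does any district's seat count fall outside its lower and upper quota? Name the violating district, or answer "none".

none

Standard quotas: P4 3.390, P5 2.695, P6 3.487, P1 1.458, P7 1.970.
Webster allocation: P4 3, P5 3, P6 4, P1 1, P7 2.
Every allocation lies between the lower and upper quota.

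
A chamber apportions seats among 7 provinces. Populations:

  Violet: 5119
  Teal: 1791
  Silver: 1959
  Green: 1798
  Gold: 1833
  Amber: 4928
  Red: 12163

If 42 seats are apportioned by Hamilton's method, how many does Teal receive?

The standard divisor is 29591/42 ≈ 704.548.
Standard quotas: Violet 7.2657, Teal 2.5421, Silver 2.7805, Green 2.5520, Gold 2.6017, Amber 6.9946, Red 17.2636.
Lower quotas: Violet 7, Teal 2, Silver 2, Green 2, Gold 2, Amber 6, Red 17 (sum 38, leaving 4 seats).
Remainders in descending order: Amber 0.9946, Silver 0.7805, Gold 0.6017, Green 0.5520, Teal 0.5421, Violet 0.2657, Red 0.2636.
Largest remainders: Amber, Silver, Gold, Green receive the extra seats.
Teal receives 2.

2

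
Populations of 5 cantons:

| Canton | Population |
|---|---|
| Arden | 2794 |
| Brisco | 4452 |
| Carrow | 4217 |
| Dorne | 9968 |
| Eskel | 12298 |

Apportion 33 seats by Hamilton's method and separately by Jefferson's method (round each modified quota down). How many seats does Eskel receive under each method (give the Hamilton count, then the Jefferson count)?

12 and 13

Hamilton: Arden 3, Brisco 4, Carrow 4, Dorne 10, Eskel 12.
Jefferson: Arden 2, Brisco 4, Carrow 4, Dorne 10, Eskel 13.
Eskel gets 12 under Hamilton and 13 under Jefferson.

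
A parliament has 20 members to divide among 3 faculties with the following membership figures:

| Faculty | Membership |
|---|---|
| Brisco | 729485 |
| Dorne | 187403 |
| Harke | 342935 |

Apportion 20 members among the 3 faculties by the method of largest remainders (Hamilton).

Brisco: 12, Dorne: 3, Harke: 5

Total 1259823; standard divisor 1259823/20 ≈ 62991.15.
Standard quotas: Brisco 11.5808, Dorne 2.9751, Harke 5.4442.
Lower quotas: Brisco 11, Dorne 2, Harke 5 (sum 18, leaving 2 seats).
Remainders in descending order: Dorne 0.9751, Brisco 0.5808, Harke 0.4442.
Largest remainders: Dorne, Brisco receive the extra seats.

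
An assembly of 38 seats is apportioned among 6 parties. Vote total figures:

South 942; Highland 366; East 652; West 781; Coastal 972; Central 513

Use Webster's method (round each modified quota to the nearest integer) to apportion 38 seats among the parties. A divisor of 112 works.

With modified divisor 112: modified quotas South 8.411, Highland 3.268, East 5.821, West 6.973, Coastal 8.679, Central 4.580.
Rounding to the nearest integer: South 8, Highland 3, East 6, West 7, Coastal 9, Central 5 (total 38).

South 8, Highland 3, East 6, West 7, Coastal 9, Central 5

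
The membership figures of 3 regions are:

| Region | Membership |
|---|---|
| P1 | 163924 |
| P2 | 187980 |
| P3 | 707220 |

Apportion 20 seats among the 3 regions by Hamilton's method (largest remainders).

Standard divisor: 1059124 ÷ 20 ≈ 52956.2.
Standard quotas: P1 3.0955, P2 3.5497, P3 13.3548.
Lower quotas: P1 3, P2 3, P3 13 (sum 19, leaving 1 seat).
Remainders in descending order: P2 0.5497, P3 0.3548, P1 0.0955.
The surplus seat goes to P2.

P1=3, P2=4, P3=13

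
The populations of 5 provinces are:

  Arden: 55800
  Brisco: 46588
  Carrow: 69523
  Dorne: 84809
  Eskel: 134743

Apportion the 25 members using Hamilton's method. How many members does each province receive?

Arden 4; Brisco 3; Carrow 4; Dorne 5; Eskel 9

Standard divisor: 391463 ÷ 25 ≈ 15658.52.
Standard quotas: Arden 3.5636, Brisco 2.9752, Carrow 4.4399, Dorne 5.4162, Eskel 8.6051.
Lower quotas: Arden 3, Brisco 2, Carrow 4, Dorne 5, Eskel 8 (sum 22, leaving 3 seats).
Remainders in descending order: Brisco 0.9752, Eskel 0.6051, Arden 0.5636, Carrow 0.4399, Dorne 0.4162.
Largest remainders: Brisco, Eskel, Arden receive the extra seats.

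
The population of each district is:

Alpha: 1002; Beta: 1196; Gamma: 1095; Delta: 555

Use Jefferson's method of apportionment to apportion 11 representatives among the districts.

Alpha 3; Beta 4; Gamma 3; Delta 1

Standard divisor 3848/11 ≈ 349.818; standard quotas: Alpha 2.864, Beta 3.419, Gamma 3.130, Delta 1.587.
Rounding down gives 2, 3, 3, 1 = 9 seats, so the divisor must be adjusted.
With modified divisor 290: modified quotas Alpha 3.455, Beta 4.124, Gamma 3.776, Delta 1.914.
Rounding down: Alpha 3, Beta 4, Gamma 3, Delta 1 (total 11).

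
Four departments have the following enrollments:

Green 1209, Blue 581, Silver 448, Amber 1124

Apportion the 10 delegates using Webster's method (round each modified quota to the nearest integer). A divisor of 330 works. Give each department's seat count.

Green=4, Blue=2, Silver=1, Amber=3

With modified divisor 330: modified quotas Green 3.664, Blue 1.761, Silver 1.358, Amber 3.406.
Rounding to the nearest integer: Green 4, Blue 2, Silver 1, Amber 3 (total 10).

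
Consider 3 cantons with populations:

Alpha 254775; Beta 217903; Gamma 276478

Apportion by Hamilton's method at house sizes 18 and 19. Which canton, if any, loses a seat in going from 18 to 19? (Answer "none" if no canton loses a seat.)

none

At 18 seats: Alpha 6, Beta 5, Gamma 7.
At 19 seats: Alpha 6, Beta 6, Gamma 7.
No canton's allocation decreased.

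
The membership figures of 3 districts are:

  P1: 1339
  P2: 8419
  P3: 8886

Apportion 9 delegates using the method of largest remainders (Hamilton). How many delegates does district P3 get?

4

Standard divisor: 18644 ÷ 9 ≈ 2071.556.
Standard quotas: P1 0.6464, P2 4.0641, P3 4.2895.
Lower quotas: P1 0, P2 4, P3 4 (sum 8, leaving 1 seat).
Remainders in descending order: P1 0.6464, P3 0.2895, P2 0.0641.
Largest remainder: P1 receives the extra seat.
P3 receives 4.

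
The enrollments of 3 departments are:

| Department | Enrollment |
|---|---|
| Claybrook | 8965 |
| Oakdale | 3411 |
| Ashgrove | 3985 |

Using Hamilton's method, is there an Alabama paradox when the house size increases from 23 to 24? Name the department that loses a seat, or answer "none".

At 23 seats: Claybrook 13, Oakdale 5, Ashgrove 5.
At 24 seats: Claybrook 13, Oakdale 5, Ashgrove 6.
No department's allocation decreased.

none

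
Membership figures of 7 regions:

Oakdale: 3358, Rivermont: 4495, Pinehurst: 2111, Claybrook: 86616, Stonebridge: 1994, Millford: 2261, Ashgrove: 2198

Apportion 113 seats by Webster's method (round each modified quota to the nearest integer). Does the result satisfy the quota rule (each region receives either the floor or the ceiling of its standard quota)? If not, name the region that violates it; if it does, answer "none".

Standard quotas: Oakdale 3.683, Rivermont 4.930, Pinehurst 2.315, Claybrook 94.995, Stonebridge 2.187, Millford 2.480, Ashgrove 2.411.
Webster allocation: Oakdale 4, Rivermont 5, Pinehurst 2, Claybrook 96, Stonebridge 2, Millford 2, Ashgrove 2.
Claybrook has quota 94.995 (lower 94, upper 95) but receives 96 — outside the quota interval.

Claybrook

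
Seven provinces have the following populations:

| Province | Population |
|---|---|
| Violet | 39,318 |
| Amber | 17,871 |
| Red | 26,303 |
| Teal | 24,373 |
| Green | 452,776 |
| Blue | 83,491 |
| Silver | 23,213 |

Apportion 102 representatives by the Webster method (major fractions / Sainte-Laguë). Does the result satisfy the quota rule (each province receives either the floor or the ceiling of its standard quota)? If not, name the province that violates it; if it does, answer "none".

Standard quotas: Violet 6.010, Amber 2.731, Red 4.020, Teal 3.725, Green 69.204, Blue 12.761, Silver 3.548.
Webster allocation: Violet 6, Amber 3, Red 4, Teal 4, Green 68, Blue 13, Silver 4.
Green has quota 69.204 (lower 69, upper 70) but receives 68 — outside the quota interval.

Green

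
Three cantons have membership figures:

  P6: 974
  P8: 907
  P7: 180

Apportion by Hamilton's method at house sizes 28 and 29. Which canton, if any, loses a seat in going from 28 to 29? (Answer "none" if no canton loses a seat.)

At 28 seats: P6 13, P8 12, P7 3.
At 29 seats: P6 14, P8 13, P7 2.
P7 drops from 3 to 2.

P7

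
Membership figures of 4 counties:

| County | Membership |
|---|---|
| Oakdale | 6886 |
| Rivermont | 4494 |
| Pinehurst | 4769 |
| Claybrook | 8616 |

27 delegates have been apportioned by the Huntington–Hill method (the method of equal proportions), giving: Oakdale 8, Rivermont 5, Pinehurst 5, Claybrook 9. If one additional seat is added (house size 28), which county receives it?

Claybrook

Priority for the next seat is population ÷ (√(s·(s+1))).
Priorities: Oakdale 811.523, Rivermont 820.488, Pinehurst 870.696, Claybrook 908.206.
Highest priority: Claybrook.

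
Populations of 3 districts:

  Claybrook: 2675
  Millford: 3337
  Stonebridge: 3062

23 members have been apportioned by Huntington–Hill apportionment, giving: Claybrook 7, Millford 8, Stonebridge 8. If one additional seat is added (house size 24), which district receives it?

Millford

Priority for the next seat is population ÷ (√(s·(s+1))).
Priorities: Claybrook 357.462, Millford 393.269, Stonebridge 360.860.
Highest priority: Millford.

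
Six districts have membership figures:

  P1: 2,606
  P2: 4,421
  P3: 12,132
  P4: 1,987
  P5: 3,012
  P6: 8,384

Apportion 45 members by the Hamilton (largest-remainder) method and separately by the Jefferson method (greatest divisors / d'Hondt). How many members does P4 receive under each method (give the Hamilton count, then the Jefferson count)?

Hamilton: P1 4, P2 6, P3 17, P4 3, P5 4, P6 11.
Jefferson: P1 3, P2 6, P3 18, P4 2, P5 4, P6 12.
P4 gets 3 under Hamilton and 2 under Jefferson.

3 and 2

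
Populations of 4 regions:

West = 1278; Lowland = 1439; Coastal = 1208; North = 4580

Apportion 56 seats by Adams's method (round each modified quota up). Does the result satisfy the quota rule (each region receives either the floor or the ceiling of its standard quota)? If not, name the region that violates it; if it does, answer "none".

North

Standard quotas: West 8.415, Lowland 9.475, Coastal 7.954, North 30.156.
Adams allocation: West 9, Lowland 10, Coastal 8, North 29.
North has quota 30.156 (lower 30, upper 31) but receives 29 — outside the quota interval.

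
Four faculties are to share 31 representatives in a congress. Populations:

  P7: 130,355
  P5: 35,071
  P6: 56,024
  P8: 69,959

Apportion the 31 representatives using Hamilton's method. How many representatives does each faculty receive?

The standard divisor is 291409/31 ≈ 9400.29.
Standard quotas: P7 13.8671, P5 3.7308, P6 5.9598, P8 7.4422.
Lower quotas: P7 13, P5 3, P6 5, P8 7 (sum 28, leaving 3 seats).
Remainders in descending order: P6 0.9598, P7 0.8671, P5 0.7308, P8 0.4422.
Largest remainders: P6, P7, P5 receive the extra seats.

P7=14, P5=4, P6=6, P8=7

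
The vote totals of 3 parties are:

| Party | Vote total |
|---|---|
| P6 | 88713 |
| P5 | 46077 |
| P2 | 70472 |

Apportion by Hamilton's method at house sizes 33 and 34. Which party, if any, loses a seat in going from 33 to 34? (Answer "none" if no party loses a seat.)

P5

At 33 seats: P6 14, P5 8, P2 11.
At 34 seats: P6 15, P5 7, P2 12.
P5 drops from 8 to 7.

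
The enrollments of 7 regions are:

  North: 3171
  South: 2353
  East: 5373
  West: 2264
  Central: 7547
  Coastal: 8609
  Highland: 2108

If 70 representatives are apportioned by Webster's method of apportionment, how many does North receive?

7

Standard divisor 31425/70 ≈ 448.929; standard quotas: North 7.063, South 5.241, East 11.968, West 5.043, Central 16.811, Coastal 19.177, Highland 4.696.
Rounding to the nearest integer gives North 7, South 5, East 12, West 5, Central 17, Coastal 19, Highland 5 — total 70, matching the house size, so no adjustment is needed.
North receives 7.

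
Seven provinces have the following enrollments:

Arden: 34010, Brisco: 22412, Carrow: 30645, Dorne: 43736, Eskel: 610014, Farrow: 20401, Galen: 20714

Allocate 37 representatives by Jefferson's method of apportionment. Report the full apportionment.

Standard divisor 781932/37 ≈ 21133.297; standard quotas: Arden 1.609, Brisco 1.061, Carrow 1.450, Dorne 2.070, Eskel 28.865, Farrow 0.965, Galen 0.980.
Rounding down gives 1, 1, 1, 2, 28, 0, 0 = 33 seats, so the divisor must be adjusted.
With modified divisor 20000: modified quotas Arden 1.700, Brisco 1.121, Carrow 1.532, Dorne 2.187, Eskel 30.501, Farrow 1.020, Galen 1.036.
Rounding down: Arden 1, Brisco 1, Carrow 1, Dorne 2, Eskel 30, Farrow 1, Galen 1 (total 37).

Arden=1, Brisco=1, Carrow=1, Dorne=2, Eskel=30, Farrow=1, Galen=1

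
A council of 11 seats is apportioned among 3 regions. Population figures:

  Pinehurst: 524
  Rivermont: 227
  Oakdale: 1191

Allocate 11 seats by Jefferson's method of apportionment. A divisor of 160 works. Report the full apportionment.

With modified divisor 160: modified quotas Pinehurst 3.275, Rivermont 1.419, Oakdale 7.444.
Rounding down: Pinehurst 3, Rivermont 1, Oakdale 7 (total 11).

Pinehurst=3, Rivermont=1, Oakdale=7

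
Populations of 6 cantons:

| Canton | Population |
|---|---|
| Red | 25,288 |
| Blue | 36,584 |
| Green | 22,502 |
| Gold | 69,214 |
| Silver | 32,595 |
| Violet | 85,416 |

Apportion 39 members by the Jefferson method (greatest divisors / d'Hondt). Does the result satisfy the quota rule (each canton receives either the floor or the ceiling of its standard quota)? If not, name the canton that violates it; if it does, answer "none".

none

Standard quotas: Red 3.631, Blue 5.253, Green 3.231, Gold 9.939, Silver 4.680, Violet 12.265.
Jefferson allocation: Red 3, Blue 5, Green 3, Gold 10, Silver 5, Violet 13.
Every allocation lies between the lower and upper quota.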